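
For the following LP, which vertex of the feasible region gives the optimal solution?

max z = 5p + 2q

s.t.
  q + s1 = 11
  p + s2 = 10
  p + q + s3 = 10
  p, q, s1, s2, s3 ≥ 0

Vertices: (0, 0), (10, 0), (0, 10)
Evaluating z = 5p + 2q at each vertex:
  (0, 0): z = 0
  (10, 0): z = 50
  (0, 10): z = 20

The largest value is z = 50, attained at (10, 0).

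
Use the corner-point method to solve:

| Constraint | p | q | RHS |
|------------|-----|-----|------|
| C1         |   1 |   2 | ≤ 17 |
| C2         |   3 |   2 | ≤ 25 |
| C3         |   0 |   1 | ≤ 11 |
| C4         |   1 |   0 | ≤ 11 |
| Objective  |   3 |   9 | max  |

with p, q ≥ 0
Each vertex is the intersection of two constraint boundaries that also satisfies all remaining constraints:
  p = 0 and q = 0 → (0, 0)
  3p + 2q = 25 and q = 0 → (8.333, 0)
  p + 2q = 17 and 3p + 2q = 25 → (4, 6.5)
  p + 2q = 17 and p = 0 → (0, 8.5)

Evaluating z = 3p + 9q at each vertex:
  (0, 0): z = 0
  (8.333, 0): z = 25
  (4, 6.5): z = 70.5
  (0, 8.5): z = 76.5

The maximum is at (0, 8.5) with z = 76.5.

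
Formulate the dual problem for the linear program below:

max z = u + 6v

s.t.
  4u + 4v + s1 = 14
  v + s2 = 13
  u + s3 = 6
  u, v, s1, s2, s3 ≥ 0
Minimize: z = 14y1 + 13y2 + 6y3

Subject to:
  C1: -4y1 - y3 ≤ -1
  C2: -4y1 - y2 ≤ -6
  y1, y2, y3 ≥ 0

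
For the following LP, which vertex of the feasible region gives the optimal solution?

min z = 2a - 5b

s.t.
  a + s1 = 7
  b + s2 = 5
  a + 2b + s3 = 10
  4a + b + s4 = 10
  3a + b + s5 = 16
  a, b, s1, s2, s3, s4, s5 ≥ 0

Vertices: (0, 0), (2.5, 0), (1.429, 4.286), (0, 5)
(0, 5) with z = -25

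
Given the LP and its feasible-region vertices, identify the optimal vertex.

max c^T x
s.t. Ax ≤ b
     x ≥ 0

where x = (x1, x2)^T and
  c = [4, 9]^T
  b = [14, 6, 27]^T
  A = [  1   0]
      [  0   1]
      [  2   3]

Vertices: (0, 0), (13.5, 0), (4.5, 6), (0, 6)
Evaluating z = 4x1 + 9x2 at each vertex:
  (0, 0): z = 0
  (13.5, 0): z = 54
  (4.5, 6): z = 72
  (0, 6): z = 54

The largest value is z = 72, attained at (4.5, 6).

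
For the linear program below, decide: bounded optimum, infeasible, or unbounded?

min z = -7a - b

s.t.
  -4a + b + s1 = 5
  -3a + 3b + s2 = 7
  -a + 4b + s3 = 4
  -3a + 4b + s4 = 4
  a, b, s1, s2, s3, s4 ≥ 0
Feasible point: (0, 0) satisfies every constraint, so the LP is feasible.
Direction d = (1, 0): for each constraint row a, a·d ≤ 0 —
  (-4)(1) + (1)(0) = -4 ≤ 0
  (-3)(1) + (3)(0) = -3 ≤ 0
  (-1)(1) + (4)(0) = -1 ≤ 0
  (-3)(1) + (4)(0) = -3 ≤ 0
and d ≥ 0, so (0, 0) + t·d stays feasible for every t ≥ 0. Along this ray z = -7a - b changes by -7 per unit t, so z → −∞.

The LP is unbounded; z can be made arbitrarily small.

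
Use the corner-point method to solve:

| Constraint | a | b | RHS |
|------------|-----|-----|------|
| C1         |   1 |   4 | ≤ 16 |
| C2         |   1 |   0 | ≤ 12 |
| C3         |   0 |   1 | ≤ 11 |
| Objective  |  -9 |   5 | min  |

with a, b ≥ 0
a = 12, b = 0, z = -108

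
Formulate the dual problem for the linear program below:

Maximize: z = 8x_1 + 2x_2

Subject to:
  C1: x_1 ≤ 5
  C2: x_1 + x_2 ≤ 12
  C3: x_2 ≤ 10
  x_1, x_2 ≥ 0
Minimize: z = 5y1 + 12y2 + 10y3

Subject to:
  C1: -y1 - y2 ≤ -8
  C2: -y2 - y3 ≤ -2
  y1, y2, y3 ≥ 0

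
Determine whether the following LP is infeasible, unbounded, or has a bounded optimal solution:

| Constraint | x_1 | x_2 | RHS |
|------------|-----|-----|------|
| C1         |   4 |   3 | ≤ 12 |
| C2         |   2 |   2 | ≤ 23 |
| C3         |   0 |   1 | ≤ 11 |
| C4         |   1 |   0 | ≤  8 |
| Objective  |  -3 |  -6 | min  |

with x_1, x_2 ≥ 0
The point (0, 4) satisfies every constraint, so the LP is feasible; the constraints give x_1 ≤ 8 and x_2 ≤ 11, which with x_1, x_2 ≥ 0 keep the feasible region inside a bounded box. A feasible, bounded LP attains a finite optimum at a vertex.

Bounded optimum: z* = -24 at (0, 4).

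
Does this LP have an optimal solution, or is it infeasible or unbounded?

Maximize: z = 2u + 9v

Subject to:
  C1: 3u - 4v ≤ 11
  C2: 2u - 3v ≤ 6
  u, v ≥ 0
Feasible point: (0, 0) satisfies every constraint, so the LP is feasible.
Direction d = (0, 1): for each constraint row a, a·d ≤ 0 —
  (3)(0) + (-4)(1) = -4 ≤ 0
  (2)(0) + (-3)(1) = -3 ≤ 0
and d ≥ 0, so (0, 0) + t·d stays feasible for every t ≥ 0. Along this ray z = 2u + 9v changes by 9 per unit t, so z → +∞.

Unbounded: there is a feasible ray along which z → +∞.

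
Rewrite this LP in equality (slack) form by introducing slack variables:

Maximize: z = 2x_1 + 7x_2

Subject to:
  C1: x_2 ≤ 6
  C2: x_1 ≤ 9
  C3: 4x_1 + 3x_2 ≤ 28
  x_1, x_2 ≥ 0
max z = 2x_1 + 7x_2

s.t.
  x_2 + s1 = 6
  x_1 + s2 = 9
  4x_1 + 3x_2 + s3 = 28
  x_1, x_2, s1, s2, s3 ≥ 0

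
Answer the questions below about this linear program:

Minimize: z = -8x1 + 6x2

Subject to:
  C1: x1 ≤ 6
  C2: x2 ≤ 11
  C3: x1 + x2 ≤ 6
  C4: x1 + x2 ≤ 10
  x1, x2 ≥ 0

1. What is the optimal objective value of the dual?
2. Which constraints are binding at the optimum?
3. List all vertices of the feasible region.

1. -48 (by strong duality, equal to the primal optimum)
2. C1, C3, x2 ≥ 0
3. (0, 0), (6, 0), (0, 6)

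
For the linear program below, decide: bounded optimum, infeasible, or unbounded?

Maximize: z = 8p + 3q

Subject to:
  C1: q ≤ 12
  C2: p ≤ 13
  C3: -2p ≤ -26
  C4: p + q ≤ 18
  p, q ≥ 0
The point (13, 5) satisfies every constraint, so the LP is feasible; the constraints give p ≤ 13 and q ≤ 12, which with p, q ≥ 0 keep the feasible region inside a bounded box. A feasible, bounded LP attains a finite optimum at a vertex.

Bounded optimum: z* = 119 at (13, 5).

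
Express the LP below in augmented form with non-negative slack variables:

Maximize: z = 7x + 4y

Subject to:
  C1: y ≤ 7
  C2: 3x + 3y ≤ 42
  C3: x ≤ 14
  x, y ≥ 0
max z = 7x + 4y

s.t.
  y + s1 = 7
  3x + 3y + s2 = 42
  x + s3 = 14
  x, y, s1, s2, s3 ≥ 0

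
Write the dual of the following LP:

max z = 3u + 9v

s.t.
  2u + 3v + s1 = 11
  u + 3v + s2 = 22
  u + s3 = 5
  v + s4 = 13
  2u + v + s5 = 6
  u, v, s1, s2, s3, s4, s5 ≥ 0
Minimize: z = 11y1 + 22y2 + 5y3 + 13y4 + 6y5

Subject to:
  C1: -2y1 - y2 - y3 - 2y5 ≤ -3
  C2: -3y1 - 3y2 - y4 - y5 ≤ -9
  y1, y2, y3, y4, y5 ≥ 0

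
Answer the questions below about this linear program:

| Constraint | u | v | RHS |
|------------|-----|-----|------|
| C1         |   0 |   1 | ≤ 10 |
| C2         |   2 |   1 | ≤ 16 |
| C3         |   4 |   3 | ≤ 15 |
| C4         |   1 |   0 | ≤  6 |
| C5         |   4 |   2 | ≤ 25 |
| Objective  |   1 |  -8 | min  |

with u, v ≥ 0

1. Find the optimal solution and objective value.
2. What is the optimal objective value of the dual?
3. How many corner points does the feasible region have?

1. u = 0, v = 5, z = -40
2. -40 (by strong duality, equal to the primal optimum)
3. 3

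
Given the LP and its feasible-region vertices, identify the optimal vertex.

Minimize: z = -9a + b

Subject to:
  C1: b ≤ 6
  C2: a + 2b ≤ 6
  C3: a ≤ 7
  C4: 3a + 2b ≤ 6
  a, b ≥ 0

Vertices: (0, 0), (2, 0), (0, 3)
Evaluating z = -9a + b at each vertex:
  (0, 0): z = 0
  (2, 0): z = -18
  (0, 3): z = 3

The smallest value is z = -18, attained at (2, 0).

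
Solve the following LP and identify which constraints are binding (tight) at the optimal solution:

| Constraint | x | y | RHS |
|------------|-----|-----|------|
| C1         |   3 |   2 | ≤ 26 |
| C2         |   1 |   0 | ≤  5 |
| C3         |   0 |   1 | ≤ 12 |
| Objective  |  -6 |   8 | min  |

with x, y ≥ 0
Optimal: x = 5, y = 0
Slack at optimum:
  C1: slack = 11
  C2: slack = 0 (binding)
  C3: slack = 12
  x ≥ 0: x = 5
  y ≥ 0: y = 0 (binding)
Binding constraints: C2, y ≥ 0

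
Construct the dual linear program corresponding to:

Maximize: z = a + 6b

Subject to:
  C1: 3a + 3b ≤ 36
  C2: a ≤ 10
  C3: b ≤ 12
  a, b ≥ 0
Minimize: z = 36y1 + 10y2 + 12y3

Subject to:
  C1: -3y1 - y2 ≤ -1
  C2: -3y1 - y3 ≤ -6
  y1, y2, y3 ≥ 0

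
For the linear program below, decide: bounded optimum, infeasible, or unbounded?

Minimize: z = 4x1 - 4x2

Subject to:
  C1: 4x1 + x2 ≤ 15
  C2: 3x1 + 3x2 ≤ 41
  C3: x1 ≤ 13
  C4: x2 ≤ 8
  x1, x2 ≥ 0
The point (0, 8) satisfies every constraint, so the LP is feasible; the constraints give x1 ≤ 13 and x2 ≤ 8, which with x1, x2 ≥ 0 keep the feasible region inside a bounded box. A feasible, bounded LP attains a finite optimum at a vertex.

Evaluating z = 4x1 - 4x2 at each vertex:
  (0, 0): z = 0
  (3.75, 0): z = 15
  (1.75, 8): z = -25
  (0, 8): z = -32

Bounded optimum: z* = -32 at (0, 8).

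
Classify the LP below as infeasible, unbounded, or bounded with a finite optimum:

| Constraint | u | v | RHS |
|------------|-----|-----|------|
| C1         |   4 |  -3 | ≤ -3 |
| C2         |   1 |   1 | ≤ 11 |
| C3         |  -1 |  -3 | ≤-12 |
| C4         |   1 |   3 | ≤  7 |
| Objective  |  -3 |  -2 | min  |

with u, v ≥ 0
C4 requires u + 3v ≤ 7, while C3 (-u - 3v ≤ -12) is equivalent to u + 3v ≥ 12. Together they would need 12 ≤ u + 3v ≤ 7, which is impossible since 12 > 7. No point satisfies all constraints.

The feasible region is empty; the LP is infeasible.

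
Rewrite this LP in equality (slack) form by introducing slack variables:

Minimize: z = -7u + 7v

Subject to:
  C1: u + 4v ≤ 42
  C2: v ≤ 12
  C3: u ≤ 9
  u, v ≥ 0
min z = -7u + 7v

s.t.
  u + 4v + s1 = 42
  v + s2 = 12
  u + s3 = 9
  u, v, s1, s2, s3 ≥ 0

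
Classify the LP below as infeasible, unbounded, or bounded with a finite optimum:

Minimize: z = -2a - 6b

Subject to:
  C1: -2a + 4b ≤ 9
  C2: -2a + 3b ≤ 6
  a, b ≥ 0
Feasible point: (0, 0) satisfies every constraint, so the LP is feasible.
Direction d = (1, 0): for each constraint row a, a·d ≤ 0 —
  (-2)(1) + (4)(0) = -2 ≤ 0
  (-2)(1) + (3)(0) = -2 ≤ 0
and d ≥ 0, so (0, 0) + t·d stays feasible for every t ≥ 0. Along this ray z = -2a - 6b changes by -2 per unit t, so z → −∞.

The LP is unbounded; z can be made arbitrarily small.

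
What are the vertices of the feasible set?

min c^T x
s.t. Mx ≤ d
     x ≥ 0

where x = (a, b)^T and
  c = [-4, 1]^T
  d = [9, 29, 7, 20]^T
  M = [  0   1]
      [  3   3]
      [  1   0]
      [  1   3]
Each vertex is the intersection of two constraint boundaries that also satisfies all remaining constraints:
  a = 0 and b = 0 → (0, 0)
  a = 7 and b = 0 → (7, 0)
  3a + 3b = 29 and a = 7 → (7, 2.667)
  3a + 3b = 29 and a + 3b = 20 → (4.5, 5.167)
  a + 3b = 20 and a = 0 → (0, 6.667)

Vertices: (0, 0), (7, 0), (7, 2.667), (4.5, 5.167), (0, 6.667)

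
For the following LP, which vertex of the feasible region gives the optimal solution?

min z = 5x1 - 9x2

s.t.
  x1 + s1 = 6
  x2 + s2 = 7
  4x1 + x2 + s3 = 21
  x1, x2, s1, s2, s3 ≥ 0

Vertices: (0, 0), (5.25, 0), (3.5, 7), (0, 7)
Evaluating z = 5x1 - 9x2 at each vertex:
  (0, 0): z = 0
  (5.25, 0): z = 26.25
  (3.5, 7): z = -45.5
  (0, 7): z = -63

The smallest value is z = -63, attained at (0, 7).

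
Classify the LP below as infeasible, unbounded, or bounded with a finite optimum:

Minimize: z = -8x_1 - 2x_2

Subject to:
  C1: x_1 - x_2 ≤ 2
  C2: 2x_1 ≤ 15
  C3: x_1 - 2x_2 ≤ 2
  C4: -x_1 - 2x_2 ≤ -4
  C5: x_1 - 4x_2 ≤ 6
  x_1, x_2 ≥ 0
Feasible point: (0, 2) satisfies every constraint, so the LP is feasible.
Direction d = (0, 1): for each constraint row a, a·d ≤ 0 —
  (1)(0) + (-1)(1) = -1 ≤ 0
  (2)(0) + (0)(1) = 0 ≤ 0
  (1)(0) + (-2)(1) = -2 ≤ 0
  (-1)(0) + (-2)(1) = -2 ≤ 0
  (1)(0) + (-4)(1) = -4 ≤ 0
and d ≥ 0, so (0, 2) + t·d stays feasible for every t ≥ 0. Along this ray z = -8x_1 - 2x_2 changes by -2 per unit t, so z → −∞.

Unbounded: there is a feasible ray along which z → −∞.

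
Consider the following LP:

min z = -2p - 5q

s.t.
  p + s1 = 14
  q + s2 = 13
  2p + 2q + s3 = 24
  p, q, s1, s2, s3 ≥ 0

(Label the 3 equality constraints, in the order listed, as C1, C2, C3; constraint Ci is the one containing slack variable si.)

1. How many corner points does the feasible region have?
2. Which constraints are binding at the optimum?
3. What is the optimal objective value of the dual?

1. 3
2. C3, p ≥ 0
3. -60 (by strong duality, equal to the primal optimum)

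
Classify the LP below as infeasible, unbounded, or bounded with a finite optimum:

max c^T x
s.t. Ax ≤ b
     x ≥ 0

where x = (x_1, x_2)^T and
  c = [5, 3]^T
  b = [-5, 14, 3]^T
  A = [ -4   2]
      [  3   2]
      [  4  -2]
One constraint requires 4x_1 - 2x_2 ≤ 3, while the constraint -4x_1 + 2x_2 ≤ -5 is equivalent to 4x_1 - 2x_2 ≥ 5. Together they would need 5 ≤ 4x_1 - 2x_2 ≤ 3, which is impossible since 5 > 3. No point satisfies all constraints.

The feasible region is empty; the LP is infeasible.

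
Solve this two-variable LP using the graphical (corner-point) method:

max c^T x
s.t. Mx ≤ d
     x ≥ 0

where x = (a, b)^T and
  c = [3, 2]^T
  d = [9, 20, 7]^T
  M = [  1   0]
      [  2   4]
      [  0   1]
Each vertex is the intersection of two constraint boundaries that also satisfies all remaining constraints:
  a = 0 and b = 0 → (0, 0)
  a = 9 and b = 0 → (9, 0)
  a = 9 and 2a + 4b = 20 → (9, 0.5)
  2a + 4b = 20 and a = 0 → (0, 5)

Evaluating z = 3a + 2b at each vertex:
  (0, 0): z = 0
  (9, 0): z = 27
  (9, 0.5): z = 28
  (0, 5): z = 10

The maximum is at (9, 0.5) with z = 28.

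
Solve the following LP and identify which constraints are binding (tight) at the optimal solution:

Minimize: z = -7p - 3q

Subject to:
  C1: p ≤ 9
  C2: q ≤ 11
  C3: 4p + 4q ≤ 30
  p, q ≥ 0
Optimal: p = 7.5, q = 0
Slack at optimum:
  C1: slack = 1.5
  C2: slack = 11
  C3: slack = 0 (binding)
  p ≥ 0: p = 7.5
  q ≥ 0: q = 0 (binding)
Binding constraints: C3, q ≥ 0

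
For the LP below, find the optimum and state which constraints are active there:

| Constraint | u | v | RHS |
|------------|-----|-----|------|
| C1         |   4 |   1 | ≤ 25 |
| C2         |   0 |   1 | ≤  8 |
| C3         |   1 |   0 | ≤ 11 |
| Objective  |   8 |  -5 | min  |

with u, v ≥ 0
Optimal: u = 0, v = 8
Slack at optimum:
  C1: slack = 17
  C2: slack = 0 (binding)
  C3: slack = 11
  u ≥ 0: u = 0 (binding)
  v ≥ 0: v = 8
Binding constraints: C2, u ≥ 0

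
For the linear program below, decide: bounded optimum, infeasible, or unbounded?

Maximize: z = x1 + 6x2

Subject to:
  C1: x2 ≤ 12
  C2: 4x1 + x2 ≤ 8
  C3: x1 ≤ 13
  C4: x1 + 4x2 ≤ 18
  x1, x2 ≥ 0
The point (0, 4.5) satisfies every constraint, so the LP is feasible; the constraints give x1 ≤ 13 and x2 ≤ 12, which with x1, x2 ≥ 0 keep the feasible region inside a bounded box. A feasible, bounded LP attains a finite optimum at a vertex.

Bounded optimum: z* = 27 at (0, 4.5).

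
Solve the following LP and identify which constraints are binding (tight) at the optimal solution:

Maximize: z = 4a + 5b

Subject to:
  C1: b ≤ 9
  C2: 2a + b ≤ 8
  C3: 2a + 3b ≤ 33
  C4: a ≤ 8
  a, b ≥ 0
Optimal: a = 0, b = 8
Slack at optimum:
  C1: slack = 1
  C2: slack = 0 (binding)
  C3: slack = 9
  C4: slack = 8
  a ≥ 0: a = 0 (binding)
  b ≥ 0: b = 8
Binding constraints: C2, a ≥ 0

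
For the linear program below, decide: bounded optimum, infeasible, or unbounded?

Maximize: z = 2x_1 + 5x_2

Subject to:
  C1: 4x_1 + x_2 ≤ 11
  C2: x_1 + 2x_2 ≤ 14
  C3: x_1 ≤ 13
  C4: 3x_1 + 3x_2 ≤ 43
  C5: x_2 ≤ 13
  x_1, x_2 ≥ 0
The point (0, 7) satisfies every constraint, so the LP is feasible; the constraints give x_1 ≤ 13 and x_2 ≤ 13, which with x_1, x_2 ≥ 0 keep the feasible region inside a bounded box. A feasible, bounded LP attains a finite optimum at a vertex.

Evaluating z = 2x_1 + 5x_2 at each vertex:
  (0, 0): z = 0
  (2.75, 0): z = 5.5
  (1.143, 6.429): z = 34.43
  (0, 7): z = 35

Feasible with finite optimum z* = 35 at (0, 7).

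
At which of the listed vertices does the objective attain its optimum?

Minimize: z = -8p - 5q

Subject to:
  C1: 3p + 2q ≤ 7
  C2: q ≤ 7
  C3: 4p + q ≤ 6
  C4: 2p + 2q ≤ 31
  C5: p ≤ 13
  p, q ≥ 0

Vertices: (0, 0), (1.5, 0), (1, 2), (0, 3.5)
Evaluating z = -8p - 5q at each vertex:
  (0, 0): z = 0
  (1.5, 0): z = -12
  (1, 2): z = -18
  (0, 3.5): z = -17.5

The smallest value is z = -18, attained at (1, 2).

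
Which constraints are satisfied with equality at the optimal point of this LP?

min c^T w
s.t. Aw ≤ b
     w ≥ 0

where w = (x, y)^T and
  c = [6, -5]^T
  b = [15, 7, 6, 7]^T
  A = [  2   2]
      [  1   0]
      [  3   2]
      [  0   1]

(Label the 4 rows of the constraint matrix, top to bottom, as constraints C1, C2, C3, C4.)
Optimal: x = 0, y = 3
Binding: C3, x ≥ 0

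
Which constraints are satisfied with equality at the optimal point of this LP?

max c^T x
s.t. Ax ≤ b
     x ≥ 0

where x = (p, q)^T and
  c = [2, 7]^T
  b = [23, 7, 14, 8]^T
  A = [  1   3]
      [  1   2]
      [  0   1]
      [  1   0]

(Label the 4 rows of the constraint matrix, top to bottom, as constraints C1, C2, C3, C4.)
Optimal: p = 0, q = 3.5
Binding: C2, p ≥ 0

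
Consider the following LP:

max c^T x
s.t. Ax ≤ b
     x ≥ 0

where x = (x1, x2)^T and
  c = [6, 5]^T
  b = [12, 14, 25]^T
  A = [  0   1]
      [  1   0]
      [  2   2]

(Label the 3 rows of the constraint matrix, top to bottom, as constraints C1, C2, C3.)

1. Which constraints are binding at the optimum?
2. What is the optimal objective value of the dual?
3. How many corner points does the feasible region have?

1. C3, x2 ≥ 0
2. 75 (by strong duality, equal to the primal optimum)
3. 4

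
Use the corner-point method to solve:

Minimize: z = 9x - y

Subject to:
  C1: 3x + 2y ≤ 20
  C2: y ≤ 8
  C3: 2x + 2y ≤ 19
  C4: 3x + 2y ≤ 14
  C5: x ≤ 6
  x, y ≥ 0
x = 0, y = 7, z = -7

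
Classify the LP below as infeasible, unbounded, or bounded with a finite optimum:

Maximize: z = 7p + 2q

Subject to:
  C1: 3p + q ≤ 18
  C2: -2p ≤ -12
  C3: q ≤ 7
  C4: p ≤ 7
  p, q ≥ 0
The point (6, 0) satisfies every constraint, so the LP is feasible; the constraints give p ≤ 7 and q ≤ 7, which with p, q ≥ 0 keep the feasible region inside a bounded box. A feasible, bounded LP attains a finite optimum at a vertex.

Evaluating z = 7p + 2q at each vertex:
  (6, 0): z = 42

The LP has an optimal solution: (6, 0) with z = 42.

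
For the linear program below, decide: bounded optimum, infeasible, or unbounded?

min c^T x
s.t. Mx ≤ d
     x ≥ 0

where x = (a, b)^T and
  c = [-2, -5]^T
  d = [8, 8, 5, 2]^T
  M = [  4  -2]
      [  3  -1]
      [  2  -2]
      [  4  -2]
Feasible point: (0, 0) satisfies every constraint, so the LP is feasible.
Direction d = (0, 1): for each constraint row a, a·d ≤ 0 —
  (4)(0) + (-2)(1) = -2 ≤ 0
  (3)(0) + (-1)(1) = -1 ≤ 0
  (2)(0) + (-2)(1) = -2 ≤ 0
  (4)(0) + (-2)(1) = -2 ≤ 0
and d ≥ 0, so (0, 0) + t·d stays feasible for every t ≥ 0. Along this ray z = -2a - 5b changes by -5 per unit t, so z → −∞.

Unbounded: there is a feasible ray along which z → −∞.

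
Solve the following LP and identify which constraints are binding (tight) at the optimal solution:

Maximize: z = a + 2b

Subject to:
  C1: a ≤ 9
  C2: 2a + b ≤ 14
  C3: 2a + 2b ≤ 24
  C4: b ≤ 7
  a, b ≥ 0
Optimal: a = 3.5, b = 7
Binding: C2, C4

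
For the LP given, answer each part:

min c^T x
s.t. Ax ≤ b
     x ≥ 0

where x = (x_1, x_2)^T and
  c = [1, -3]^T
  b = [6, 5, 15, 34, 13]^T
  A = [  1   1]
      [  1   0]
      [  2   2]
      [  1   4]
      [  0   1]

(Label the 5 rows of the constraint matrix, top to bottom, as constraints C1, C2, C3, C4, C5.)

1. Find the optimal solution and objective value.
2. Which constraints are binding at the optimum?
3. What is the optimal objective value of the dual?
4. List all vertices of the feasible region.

1. x_1 = 0, x_2 = 6, z = -18
2. C1, x_1 ≥ 0
3. -18 (by strong duality, equal to the primal optimum)
4. (0, 0), (5, 0), (5, 1), (0, 6)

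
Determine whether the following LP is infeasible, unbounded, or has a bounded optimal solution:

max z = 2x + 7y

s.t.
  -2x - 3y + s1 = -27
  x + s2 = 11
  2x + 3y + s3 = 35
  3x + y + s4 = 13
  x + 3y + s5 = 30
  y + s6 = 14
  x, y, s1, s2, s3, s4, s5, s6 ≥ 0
The point (0, 10) satisfies every constraint, so the LP is feasible; the constraints give x ≤ 11 and y ≤ 14, which with x, y ≥ 0 keep the feasible region inside a bounded box. A feasible, bounded LP attains a finite optimum at a vertex.

The LP has an optimal solution: (0, 10) with z = 70.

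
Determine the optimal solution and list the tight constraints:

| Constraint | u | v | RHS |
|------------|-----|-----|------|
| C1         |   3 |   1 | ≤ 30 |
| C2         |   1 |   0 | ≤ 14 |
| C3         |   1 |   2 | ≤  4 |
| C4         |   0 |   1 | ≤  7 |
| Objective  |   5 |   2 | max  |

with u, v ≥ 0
Optimal: u = 4, v = 0
Slack at optimum:
  C1: slack = 18
  C2: slack = 10
  C3: slack = 0 (binding)
  C4: slack = 7
  u ≥ 0: u = 4
  v ≥ 0: v = 0 (binding)
Binding constraints: C3, v ≥ 0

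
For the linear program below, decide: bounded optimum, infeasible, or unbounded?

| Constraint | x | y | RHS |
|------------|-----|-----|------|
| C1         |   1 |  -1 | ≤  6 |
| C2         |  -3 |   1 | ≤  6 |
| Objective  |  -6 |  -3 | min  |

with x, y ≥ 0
Feasible point: (0, 0) satisfies every constraint, so the LP is feasible.
Direction d = (1, 1): for each constraint row a, a·d ≤ 0 —
  (1)(1) + (-1)(1) = 0 ≤ 0
  (-3)(1) + (1)(1) = -2 ≤ 0
and d ≥ 0, so (0, 0) + t·d stays feasible for every t ≥ 0. Along this ray z = -6x - 3y changes by -9 per unit t, so z → −∞.

Unbounded: there is a feasible ray along which z → −∞.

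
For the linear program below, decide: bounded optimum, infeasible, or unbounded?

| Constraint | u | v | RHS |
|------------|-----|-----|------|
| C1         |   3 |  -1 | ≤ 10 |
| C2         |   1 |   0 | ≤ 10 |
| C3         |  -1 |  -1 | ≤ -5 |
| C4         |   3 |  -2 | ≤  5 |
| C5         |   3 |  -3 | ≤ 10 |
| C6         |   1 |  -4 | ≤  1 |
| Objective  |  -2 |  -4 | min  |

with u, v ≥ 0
Feasible point: (0, 5) satisfies every constraint, so the LP is feasible.
Direction d = (0, 1): for each constraint row a, a·d ≤ 0 —
  (3)(0) + (-1)(1) = -1 ≤ 0
  (1)(0) + (0)(1) = 0 ≤ 0
  (-1)(0) + (-1)(1) = -1 ≤ 0
  (3)(0) + (-2)(1) = -2 ≤ 0
  (3)(0) + (-3)(1) = -3 ≤ 0
  (1)(0) + (-4)(1) = -4 ≤ 0
and d ≥ 0, so (0, 5) + t·d stays feasible for every t ≥ 0. Along this ray z = -2u - 4v changes by -4 per unit t, so z → −∞.

The LP is unbounded; z can be made arbitrarily small.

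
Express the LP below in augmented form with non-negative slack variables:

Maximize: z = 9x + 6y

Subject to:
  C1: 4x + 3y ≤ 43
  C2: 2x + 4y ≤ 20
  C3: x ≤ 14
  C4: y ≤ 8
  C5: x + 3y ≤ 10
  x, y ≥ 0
max z = 9x + 6y

s.t.
  4x + 3y + s1 = 43
  2x + 4y + s2 = 20
  x + s3 = 14
  y + s4 = 8
  x + 3y + s5 = 10
  x, y, s1, s2, s3, s4, s5 ≥ 0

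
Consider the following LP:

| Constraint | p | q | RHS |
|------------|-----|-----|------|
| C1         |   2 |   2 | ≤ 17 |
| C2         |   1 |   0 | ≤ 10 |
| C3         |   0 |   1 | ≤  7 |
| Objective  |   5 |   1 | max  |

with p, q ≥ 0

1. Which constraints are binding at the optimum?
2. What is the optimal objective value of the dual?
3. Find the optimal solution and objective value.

1. C1, q ≥ 0
2. 42.5 (by strong duality, equal to the primal optimum)
3. p = 8.5, q = 0, z = 42.5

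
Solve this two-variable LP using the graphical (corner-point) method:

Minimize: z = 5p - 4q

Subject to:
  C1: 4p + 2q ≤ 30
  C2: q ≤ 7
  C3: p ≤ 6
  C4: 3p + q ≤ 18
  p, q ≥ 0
p = 0, q = 7, z = -28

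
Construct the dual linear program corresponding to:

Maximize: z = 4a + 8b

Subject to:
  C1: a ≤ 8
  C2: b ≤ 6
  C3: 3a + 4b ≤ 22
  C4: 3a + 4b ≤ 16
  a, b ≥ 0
Minimize: z = 8y1 + 6y2 + 22y3 + 16y4

Subject to:
  C1: -y1 - 3y3 - 3y4 ≤ -4
  C2: -y2 - 4y3 - 4y4 ≤ -8
  y1, y2, y3, y4 ≥ 0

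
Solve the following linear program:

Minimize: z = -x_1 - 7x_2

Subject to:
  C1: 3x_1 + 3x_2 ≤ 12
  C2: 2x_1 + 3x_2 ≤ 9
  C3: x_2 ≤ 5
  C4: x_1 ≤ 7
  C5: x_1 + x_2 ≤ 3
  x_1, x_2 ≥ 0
x_1 = 0, x_2 = 3, z = -21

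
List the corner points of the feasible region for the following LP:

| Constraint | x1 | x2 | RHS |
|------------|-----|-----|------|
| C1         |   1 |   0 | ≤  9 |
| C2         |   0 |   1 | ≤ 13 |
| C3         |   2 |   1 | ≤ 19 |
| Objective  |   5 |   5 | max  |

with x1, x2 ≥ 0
Each vertex is the intersection of two constraint boundaries that also satisfies all remaining constraints:
  x1 = 0 and x2 = 0 → (0, 0)
  x1 = 9 and x2 = 0 → (9, 0)
  x1 = 9 and 2x1 + x2 = 19 → (9, 1)
  x2 = 13 and 2x1 + x2 = 19 → (3, 13)
  x2 = 13 and x1 = 0 → (0, 13)

Vertices: (0, 0), (9, 0), (9, 1), (3, 13), (0, 13)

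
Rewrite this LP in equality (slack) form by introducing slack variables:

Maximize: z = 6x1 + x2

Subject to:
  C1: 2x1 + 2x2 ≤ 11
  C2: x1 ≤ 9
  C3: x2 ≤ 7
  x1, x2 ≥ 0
max z = 6x1 + x2

s.t.
  2x1 + 2x2 + s1 = 11
  x1 + s2 = 9
  x2 + s3 = 7
  x1, x2, s1, s2, s3 ≥ 0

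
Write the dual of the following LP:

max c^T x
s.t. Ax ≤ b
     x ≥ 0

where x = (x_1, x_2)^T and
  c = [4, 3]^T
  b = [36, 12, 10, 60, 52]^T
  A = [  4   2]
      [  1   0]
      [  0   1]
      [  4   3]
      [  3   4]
Minimize: z = 36y1 + 12y2 + 10y3 + 60y4 + 52y5

Subject to:
  C1: -4y1 - y2 - 4y4 - 3y5 ≤ -4
  C2: -2y1 - y3 - 3y4 - 4y5 ≤ -3
  y1, y2, y3, y4, y5 ≥ 0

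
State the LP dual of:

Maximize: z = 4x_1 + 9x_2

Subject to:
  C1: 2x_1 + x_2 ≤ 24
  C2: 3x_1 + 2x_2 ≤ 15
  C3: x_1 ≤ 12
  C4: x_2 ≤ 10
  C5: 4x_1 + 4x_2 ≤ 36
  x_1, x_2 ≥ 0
Minimize: z = 24y1 + 15y2 + 12y3 + 10y4 + 36y5

Subject to:
  C1: -2y1 - 3y2 - y3 - 4y5 ≤ -4
  C2: -y1 - 2y2 - y4 - 4y5 ≤ -9
  y1, y2, y3, y4, y5 ≥ 0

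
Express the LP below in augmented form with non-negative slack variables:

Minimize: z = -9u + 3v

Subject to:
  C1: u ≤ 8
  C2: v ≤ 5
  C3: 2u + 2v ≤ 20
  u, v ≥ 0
min z = -9u + 3v

s.t.
  u + s1 = 8
  v + s2 = 5
  2u + 2v + s3 = 20
  u, v, s1, s2, s3 ≥ 0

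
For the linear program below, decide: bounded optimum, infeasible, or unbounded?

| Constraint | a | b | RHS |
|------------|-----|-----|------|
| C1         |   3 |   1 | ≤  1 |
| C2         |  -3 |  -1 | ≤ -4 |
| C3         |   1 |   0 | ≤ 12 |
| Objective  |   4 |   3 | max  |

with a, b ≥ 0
C1 requires 3a + b ≤ 1, while C2 (-3a - b ≤ -4) is equivalent to 3a + b ≥ 4. Together they would need 4 ≤ 3a + b ≤ 1, which is impossible since 4 > 1. No point satisfies all constraints.

Infeasible: no point satisfies all constraints simultaneously.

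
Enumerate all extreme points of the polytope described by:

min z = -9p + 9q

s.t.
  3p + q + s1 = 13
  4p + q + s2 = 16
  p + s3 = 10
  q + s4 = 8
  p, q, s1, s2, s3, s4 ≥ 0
Each vertex is the intersection of two constraint boundaries that also satisfies all remaining constraints:
  p = 0 and q = 0 → (0, 0)
  4p + q = 16 and q = 0 → (4, 0)
  3p + q = 13 and 4p + q = 16 → (3, 4)
  3p + q = 13 and q = 8 → (1.667, 8)
  q = 8 and p = 0 → (0, 8)

Vertices: (0, 0), (4, 0), (3, 4), (1.667, 8), (0, 8)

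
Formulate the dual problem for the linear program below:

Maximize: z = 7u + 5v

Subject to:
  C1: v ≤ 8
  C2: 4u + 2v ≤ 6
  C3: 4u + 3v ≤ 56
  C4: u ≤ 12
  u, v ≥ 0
Minimize: z = 8y1 + 6y2 + 56y3 + 12y4

Subject to:
  C1: -4y2 - 4y3 - y4 ≤ -7
  C2: -y1 - 2y2 - 3y3 ≤ -5
  y1, y2, y3, y4 ≥ 0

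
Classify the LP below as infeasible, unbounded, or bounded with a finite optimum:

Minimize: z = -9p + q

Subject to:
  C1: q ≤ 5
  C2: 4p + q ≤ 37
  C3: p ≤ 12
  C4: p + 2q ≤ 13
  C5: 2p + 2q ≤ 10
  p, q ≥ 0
The point (5, 0) satisfies every constraint, so the LP is feasible; the constraints give p ≤ 12 and q ≤ 5, which with p, q ≥ 0 keep the feasible region inside a bounded box. A feasible, bounded LP attains a finite optimum at a vertex.

Evaluating z = -9p + q at each vertex:
  (0, 0): z = 0
  (5, 0): z = -45
  (0, 5): z = 5

Feasible with finite optimum z* = -45 at (5, 0).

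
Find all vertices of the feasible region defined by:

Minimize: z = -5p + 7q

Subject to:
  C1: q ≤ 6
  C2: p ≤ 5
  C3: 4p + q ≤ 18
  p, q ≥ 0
Each vertex is the intersection of two constraint boundaries that also satisfies all remaining constraints:
  p = 0 and q = 0 → (0, 0)
  4p + q = 18 and q = 0 → (4.5, 0)
  q = 6 and 4p + q = 18 → (3, 6)
  q = 6 and p = 0 → (0, 6)

Vertices: (0, 0), (4.5, 0), (3, 6), (0, 6)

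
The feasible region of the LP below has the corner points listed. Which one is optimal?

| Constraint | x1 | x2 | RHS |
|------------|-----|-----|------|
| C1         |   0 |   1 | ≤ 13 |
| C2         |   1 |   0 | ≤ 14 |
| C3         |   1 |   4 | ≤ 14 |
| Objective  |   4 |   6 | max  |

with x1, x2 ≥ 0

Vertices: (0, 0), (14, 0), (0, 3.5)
Evaluating z = 4x1 + 6x2 at each vertex:
  (0, 0): z = 0
  (14, 0): z = 56
  (0, 3.5): z = 21

The largest value is z = 56, attained at (14, 0).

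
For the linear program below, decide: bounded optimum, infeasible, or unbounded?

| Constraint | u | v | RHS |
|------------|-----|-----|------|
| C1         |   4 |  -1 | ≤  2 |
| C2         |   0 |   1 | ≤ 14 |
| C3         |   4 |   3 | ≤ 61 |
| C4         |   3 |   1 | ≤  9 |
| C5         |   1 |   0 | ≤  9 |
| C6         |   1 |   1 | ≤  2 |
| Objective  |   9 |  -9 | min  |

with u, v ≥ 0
The point (0, 2) satisfies every constraint, so the LP is feasible; the constraints give u ≤ 9 and v ≤ 14, which with u, v ≥ 0 keep the feasible region inside a bounded box. A feasible, bounded LP attains a finite optimum at a vertex.

Evaluating z = 9u - 9v at each vertex:
  (0, 0): z = 0
  (0.5, 0): z = 4.5
  (0.8, 1.2): z = -3.6
  (0, 2): z = -18

The LP has an optimal solution: (0, 2) with z = -18.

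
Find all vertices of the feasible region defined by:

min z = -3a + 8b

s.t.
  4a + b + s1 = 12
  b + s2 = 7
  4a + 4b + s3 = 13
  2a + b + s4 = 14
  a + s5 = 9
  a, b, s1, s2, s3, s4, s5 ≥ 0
Each vertex is the intersection of two constraint boundaries that also satisfies all remaining constraints:
  a = 0 and b = 0 → (0, 0)
  4a + b = 12 and b = 0 → (3, 0)
  4a + b = 12 and 4a + 4b = 13 → (2.917, 0.3333)
  4a + 4b = 13 and a = 0 → (0, 3.25)

Vertices: (0, 0), (3, 0), (2.917, 0.3333), (0, 3.25)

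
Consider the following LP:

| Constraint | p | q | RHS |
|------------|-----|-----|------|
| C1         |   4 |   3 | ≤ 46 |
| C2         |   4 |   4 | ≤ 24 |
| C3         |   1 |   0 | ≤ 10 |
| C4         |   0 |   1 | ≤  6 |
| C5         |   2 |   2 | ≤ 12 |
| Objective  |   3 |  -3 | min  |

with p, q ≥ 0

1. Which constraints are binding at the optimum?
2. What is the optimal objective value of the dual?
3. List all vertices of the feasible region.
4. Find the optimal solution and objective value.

1. C2, C4, C5, p ≥ 0
2. -18 (by strong duality, equal to the primal optimum)
3. (0, 0), (6, 0), (0, 6)
4. p = 0, q = 6, z = -18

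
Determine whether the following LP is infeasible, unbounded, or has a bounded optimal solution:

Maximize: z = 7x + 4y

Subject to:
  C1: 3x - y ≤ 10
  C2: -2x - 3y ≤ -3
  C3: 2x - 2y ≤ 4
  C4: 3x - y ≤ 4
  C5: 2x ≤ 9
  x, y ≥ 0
Feasible point: (0, 1) satisfies every constraint, so the LP is feasible.
Direction d = (0, 1): for each constraint row a, a·d ≤ 0 —
  (3)(0) + (-1)(1) = -1 ≤ 0
  (-2)(0) + (-3)(1) = -3 ≤ 0
  (2)(0) + (-2)(1) = -2 ≤ 0
  (3)(0) + (-1)(1) = -1 ≤ 0
  (2)(0) + (0)(1) = 0 ≤ 0
and d ≥ 0, so (0, 1) + t·d stays feasible for every t ≥ 0. Along this ray z = 7x + 4y changes by 4 per unit t, so z → +∞.

Unbounded — the objective can increase without bound over the feasible region.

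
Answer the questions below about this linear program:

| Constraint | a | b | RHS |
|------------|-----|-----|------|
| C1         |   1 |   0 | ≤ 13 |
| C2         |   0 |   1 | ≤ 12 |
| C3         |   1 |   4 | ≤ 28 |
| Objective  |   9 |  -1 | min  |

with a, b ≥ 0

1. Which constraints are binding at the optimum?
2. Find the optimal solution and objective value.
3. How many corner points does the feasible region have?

1. C3, a ≥ 0
2. a = 0, b = 7, z = -7
3. 4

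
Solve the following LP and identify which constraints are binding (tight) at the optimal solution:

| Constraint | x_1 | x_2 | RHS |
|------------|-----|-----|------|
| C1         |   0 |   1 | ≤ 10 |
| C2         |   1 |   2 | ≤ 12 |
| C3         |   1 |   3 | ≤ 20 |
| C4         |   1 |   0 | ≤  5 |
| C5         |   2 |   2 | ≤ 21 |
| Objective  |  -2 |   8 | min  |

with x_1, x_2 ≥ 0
Optimal: x_1 = 5, x_2 = 0
Slack at optimum:
  C1: slack = 10
  C2: slack = 7
  C3: slack = 15
  C4: slack = 0 (binding)
  C5: slack = 11
  x_1 ≥ 0: x_1 = 5
  x_2 ≥ 0: x_2 = 0 (binding)
Binding constraints: C4, x_2 ≥ 0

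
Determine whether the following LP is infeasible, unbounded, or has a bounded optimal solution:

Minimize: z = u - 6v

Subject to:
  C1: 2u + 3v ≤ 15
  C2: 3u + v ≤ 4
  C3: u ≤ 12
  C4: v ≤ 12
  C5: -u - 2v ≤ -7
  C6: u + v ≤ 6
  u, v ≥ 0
The point (0, 4) satisfies every constraint, so the LP is feasible; the constraints give u ≤ 12 and v ≤ 12, which with u, v ≥ 0 keep the feasible region inside a bounded box. A feasible, bounded LP attains a finite optimum at a vertex.

Evaluating z = u - 6v at each vertex:
  (0, 3.5): z = -21
  (0.2, 3.4): z = -20.2
  (0, 4): z = -24

The LP has an optimal solution: (0, 4) with z = -24.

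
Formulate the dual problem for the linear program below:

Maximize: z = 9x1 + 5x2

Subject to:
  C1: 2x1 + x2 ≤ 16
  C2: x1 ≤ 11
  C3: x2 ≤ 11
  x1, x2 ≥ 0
Minimize: z = 16y1 + 11y2 + 11y3

Subject to:
  C1: -2y1 - y2 ≤ -9
  C2: -y1 - y3 ≤ -5
  y1, y2, y3 ≥ 0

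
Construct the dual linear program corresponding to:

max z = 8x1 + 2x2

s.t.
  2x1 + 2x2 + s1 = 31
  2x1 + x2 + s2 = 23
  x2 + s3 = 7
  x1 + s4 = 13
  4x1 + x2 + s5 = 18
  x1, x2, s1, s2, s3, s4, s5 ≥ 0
Minimize: z = 31y1 + 23y2 + 7y3 + 13y4 + 18y5

Subject to:
  C1: -2y1 - 2y2 - y4 - 4y5 ≤ -8
  C2: -2y1 - y2 - y3 - y5 ≤ -2
  y1, y2, y3, y4, y5 ≥ 0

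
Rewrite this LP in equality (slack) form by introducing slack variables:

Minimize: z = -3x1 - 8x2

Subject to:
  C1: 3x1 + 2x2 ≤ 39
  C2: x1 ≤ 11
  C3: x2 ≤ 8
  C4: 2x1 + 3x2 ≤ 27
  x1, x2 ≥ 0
min z = -3x1 - 8x2

s.t.
  3x1 + 2x2 + s1 = 39
  x1 + s2 = 11
  x2 + s3 = 8
  2x1 + 3x2 + s4 = 27
  x1, x2, s1, s2, s3, s4 ≥ 0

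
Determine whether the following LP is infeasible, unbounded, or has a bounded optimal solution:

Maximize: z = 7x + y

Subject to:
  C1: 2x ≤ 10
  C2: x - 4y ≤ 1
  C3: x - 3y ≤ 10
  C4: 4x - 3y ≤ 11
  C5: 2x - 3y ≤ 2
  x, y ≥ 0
Feasible point: (0, 0) satisfies every constraint, so the LP is feasible.
Direction d = (0, 1): for each constraint row a, a·d ≤ 0 —
  (2)(0) + (0)(1) = 0 ≤ 0
  (1)(0) + (-4)(1) = -4 ≤ 0
  (1)(0) + (-3)(1) = -3 ≤ 0
  (4)(0) + (-3)(1) = -3 ≤ 0
  (2)(0) + (-3)(1) = -3 ≤ 0
and d ≥ 0, so (0, 0) + t·d stays feasible for every t ≥ 0. Along this ray z = 7x + y changes by 1 per unit t, so z → +∞.

Unbounded: there is a feasible ray along which z → +∞.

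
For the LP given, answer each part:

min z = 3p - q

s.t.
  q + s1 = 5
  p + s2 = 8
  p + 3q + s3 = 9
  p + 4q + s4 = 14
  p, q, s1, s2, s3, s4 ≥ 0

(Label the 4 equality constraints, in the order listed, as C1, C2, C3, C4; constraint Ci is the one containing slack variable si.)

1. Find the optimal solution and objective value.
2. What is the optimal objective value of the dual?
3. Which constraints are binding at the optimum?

1. p = 0, q = 3, z = -3
2. -3 (by strong duality, equal to the primal optimum)
3. C3, p ≥ 0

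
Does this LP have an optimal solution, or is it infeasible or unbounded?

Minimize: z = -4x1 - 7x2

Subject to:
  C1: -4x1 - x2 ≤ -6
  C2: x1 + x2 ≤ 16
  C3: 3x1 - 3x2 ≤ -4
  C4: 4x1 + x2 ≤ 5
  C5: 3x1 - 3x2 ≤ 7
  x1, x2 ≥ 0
C4 requires 4x1 + x2 ≤ 5, while C1 (-4x1 - x2 ≤ -6) is equivalent to 4x1 + x2 ≥ 6. Together they would need 6 ≤ 4x1 + x2 ≤ 5, which is impossible since 6 > 5. No point satisfies all constraints.

Infeasible: no point satisfies all constraints simultaneously.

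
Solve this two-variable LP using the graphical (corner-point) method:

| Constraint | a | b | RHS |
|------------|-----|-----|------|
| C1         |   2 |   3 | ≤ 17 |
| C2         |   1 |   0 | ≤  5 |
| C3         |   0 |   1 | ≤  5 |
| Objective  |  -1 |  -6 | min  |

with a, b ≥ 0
Each vertex is the intersection of two constraint boundaries that also satisfies all remaining constraints:
  a = 0 and b = 0 → (0, 0)
  a = 5 and b = 0 → (5, 0)
  2a + 3b = 17 and a = 5 → (5, 2.333)
  2a + 3b = 17 and b = 5 → (1, 5)
  b = 5 and a = 0 → (0, 5)

Evaluating z = -a - 6b at each vertex:
  (0, 0): z = 0
  (5, 0): z = -5
  (5, 2.333): z = -19
  (1, 5): z = -31
  (0, 5): z = -30

The minimum is at (1, 5) with z = -31.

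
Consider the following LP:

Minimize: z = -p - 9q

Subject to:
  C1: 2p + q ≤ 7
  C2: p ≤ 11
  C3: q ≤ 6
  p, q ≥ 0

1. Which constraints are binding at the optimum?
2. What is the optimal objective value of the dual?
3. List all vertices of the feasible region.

1. C1, C3
2. -54.5 (by strong duality, equal to the primal optimum)
3. (0, 0), (3.5, 0), (0.5, 6), (0, 6)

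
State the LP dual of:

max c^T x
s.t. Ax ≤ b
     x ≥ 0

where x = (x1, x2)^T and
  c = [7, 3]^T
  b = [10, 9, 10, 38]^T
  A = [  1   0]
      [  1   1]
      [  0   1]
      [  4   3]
Minimize: z = 10y1 + 9y2 + 10y3 + 38y4

Subject to:
  C1: -y1 - y2 - 4y4 ≤ -7
  C2: -y2 - y3 - 3y4 ≤ -3
  y1, y2, y3, y4 ≥ 0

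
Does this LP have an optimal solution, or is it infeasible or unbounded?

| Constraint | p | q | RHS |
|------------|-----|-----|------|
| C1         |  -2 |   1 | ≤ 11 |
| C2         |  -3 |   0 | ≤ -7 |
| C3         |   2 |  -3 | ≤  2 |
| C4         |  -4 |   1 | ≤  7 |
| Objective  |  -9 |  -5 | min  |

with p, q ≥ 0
Feasible point: (3, 2) satisfies every constraint, so the LP is feasible.
Direction d = (1, 1): for each constraint row a, a·d ≤ 0 —
  (-2)(1) + (1)(1) = -1 ≤ 0
  (-3)(1) + (0)(1) = -3 ≤ 0
  (2)(1) + (-3)(1) = -1 ≤ 0
  (-4)(1) + (1)(1) = -3 ≤ 0
and d ≥ 0, so (3, 2) + t·d stays feasible for every t ≥ 0. Along this ray z = -9p - 5q changes by -14 per unit t, so z → −∞.

The LP is unbounded; z can be made arbitrarily small.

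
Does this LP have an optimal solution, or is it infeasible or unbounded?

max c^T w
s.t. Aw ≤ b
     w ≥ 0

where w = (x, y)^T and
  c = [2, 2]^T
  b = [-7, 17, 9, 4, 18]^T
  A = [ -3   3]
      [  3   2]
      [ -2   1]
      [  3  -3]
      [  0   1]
One constraint requires 3x - 3y ≤ 4, while the constraint -3x + 3y ≤ -7 is equivalent to 3x - 3y ≥ 7. Together they would need 7 ≤ 3x - 3y ≤ 4, which is impossible since 7 > 4. No point satisfies all constraints.

Infeasible — the constraint set is empty.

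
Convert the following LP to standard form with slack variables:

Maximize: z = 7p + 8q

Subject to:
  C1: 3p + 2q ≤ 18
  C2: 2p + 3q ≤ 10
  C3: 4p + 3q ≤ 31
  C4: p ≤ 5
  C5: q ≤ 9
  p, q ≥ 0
max z = 7p + 8q

s.t.
  3p + 2q + s1 = 18
  2p + 3q + s2 = 10
  4p + 3q + s3 = 31
  p + s4 = 5
  q + s5 = 9
  p, q, s1, s2, s3, s4, s5 ≥ 0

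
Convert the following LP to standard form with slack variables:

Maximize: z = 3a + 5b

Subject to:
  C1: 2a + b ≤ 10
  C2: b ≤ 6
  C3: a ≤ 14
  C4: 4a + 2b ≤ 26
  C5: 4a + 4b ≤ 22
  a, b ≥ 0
max z = 3a + 5b

s.t.
  2a + b + s1 = 10
  b + s2 = 6
  a + s3 = 14
  4a + 2b + s4 = 26
  4a + 4b + s5 = 22
  a, b, s1, s2, s3, s4, s5 ≥ 0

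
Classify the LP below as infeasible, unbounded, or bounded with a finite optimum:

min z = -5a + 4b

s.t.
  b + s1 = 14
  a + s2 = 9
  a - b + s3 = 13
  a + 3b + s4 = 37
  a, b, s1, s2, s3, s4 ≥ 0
The point (9, 0) satisfies every constraint, so the LP is feasible; the constraints give a ≤ 9 and b ≤ 14, which with a, b ≥ 0 keep the feasible region inside a bounded box. A feasible, bounded LP attains a finite optimum at a vertex.

The LP has an optimal solution: (9, 0) with z = -45.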